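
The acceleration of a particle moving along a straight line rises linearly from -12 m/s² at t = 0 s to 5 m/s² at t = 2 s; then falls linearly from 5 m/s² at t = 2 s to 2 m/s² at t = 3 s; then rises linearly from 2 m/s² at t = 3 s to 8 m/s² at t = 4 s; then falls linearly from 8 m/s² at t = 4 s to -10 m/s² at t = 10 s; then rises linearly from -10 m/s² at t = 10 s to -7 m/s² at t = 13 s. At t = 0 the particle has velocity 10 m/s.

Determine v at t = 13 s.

-20 m/s

Δv equals the area under the a-t graph; then v = v₀ + Δv.
0–2 s: ½(-12 + 5)(2) = -7 m/s
2–3 s: ½(5 + 2)(1) = 3.5 m/s
3–4 s: ½(2 + 8)(1) = 5 m/s
4–10 s: ½(8 + -10)(6) = -6 m/s
10–13 s: ½(-10 + -7)(3) = -25.5 m/s
Δv = -30 m/s, so v(13) = 10 + (-30) = -20 m/s.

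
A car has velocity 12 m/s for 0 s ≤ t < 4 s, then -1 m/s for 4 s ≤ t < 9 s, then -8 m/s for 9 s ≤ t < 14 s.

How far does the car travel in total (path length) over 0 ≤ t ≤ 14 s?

Total distance travelled is ∫|v| dt — sum the magnitudes of each area piece.
0–4 s: |12| × 4 = 48 m
4–9 s: |-1| × 5 = 5 m
9–14 s: |-8| × 5 = 40 m
Total distance = 93 m

93 m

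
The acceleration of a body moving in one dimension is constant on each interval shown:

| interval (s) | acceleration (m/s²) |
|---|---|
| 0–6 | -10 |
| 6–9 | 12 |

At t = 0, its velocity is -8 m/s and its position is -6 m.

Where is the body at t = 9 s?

On each constant-a segment, Δv = aΔt and Δx = v₀Δt + ½aΔt²; chain segment to segment.
0–6 s: v starts -8 m/s; Δx = -8·6 + ½·-10·6² = -228 m; v ends -68 m/s.
6–9 s: v starts -68 m/s; Δx = -68·3 + ½·12·3² = -150 m; v ends -32 m/s.
x(9) = -6 + Σ Δx = -384 m.

-384 m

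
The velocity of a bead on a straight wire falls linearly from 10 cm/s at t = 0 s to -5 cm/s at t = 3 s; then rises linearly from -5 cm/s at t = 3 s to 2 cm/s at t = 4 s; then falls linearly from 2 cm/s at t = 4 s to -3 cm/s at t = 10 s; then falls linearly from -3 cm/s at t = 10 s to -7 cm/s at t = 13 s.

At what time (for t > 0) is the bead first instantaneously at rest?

v changes sign on 0–3 s (from 10 to -5); the graph is linear there, so v = 0 at t = 0 + (-10)·(3 − 0)/(-5 − 10) = 2 s.

t = 2 s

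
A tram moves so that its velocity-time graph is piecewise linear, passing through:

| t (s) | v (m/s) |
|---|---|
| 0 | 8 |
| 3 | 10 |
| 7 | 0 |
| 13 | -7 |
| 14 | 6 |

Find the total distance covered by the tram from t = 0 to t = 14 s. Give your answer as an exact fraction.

1853/26 m

Distance (not displacement) is the total path length: add the absolute areas under v-t.
0–3 s: |½(8 + 10)(3)| = 27 m
3–7 s: |½(10 + 0)(4)| = 20 m
7–13 s: |½(0 + -7)(6)| = 21 m
13–14 s: v = 0 at t = 176/13 s; triangle areas 49/26 + 18/13 = 85/26 m
Total distance = 1853/26 m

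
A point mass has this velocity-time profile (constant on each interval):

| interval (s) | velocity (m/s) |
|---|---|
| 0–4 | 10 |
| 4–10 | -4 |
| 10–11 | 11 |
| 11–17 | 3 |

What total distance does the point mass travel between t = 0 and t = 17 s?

93 m

Distance (not displacement) is the total path length: add the absolute areas under v-t.
0–4 s: |10| × 4 = 40 m
4–10 s: |-4| × 6 = 24 m
10–11 s: |11| × 1 = 11 m
11–17 s: |3| × 6 = 18 m
Total distance = 93 m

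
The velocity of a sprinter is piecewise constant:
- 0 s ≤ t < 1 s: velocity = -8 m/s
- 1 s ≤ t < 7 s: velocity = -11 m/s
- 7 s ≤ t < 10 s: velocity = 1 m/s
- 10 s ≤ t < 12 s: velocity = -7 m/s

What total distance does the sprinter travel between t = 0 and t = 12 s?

Distance (not displacement) is the total path length: add the absolute areas under v-t.
0–1 s: |-8| × 1 = 8 m
1–7 s: |-11| × 6 = 66 m
7–10 s: |1| × 3 = 3 m
10–12 s: |-7| × 2 = 14 m
Total distance = 91 m

91 m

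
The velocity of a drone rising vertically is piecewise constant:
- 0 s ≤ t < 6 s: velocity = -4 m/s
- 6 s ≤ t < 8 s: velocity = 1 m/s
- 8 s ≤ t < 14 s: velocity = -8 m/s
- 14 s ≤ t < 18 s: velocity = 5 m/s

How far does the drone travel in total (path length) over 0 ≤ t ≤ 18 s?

Total distance travelled is ∫|v| dt — sum the magnitudes of each area piece.
0–6 s: |-4| × 6 = 24 m
6–8 s: |1| × 2 = 2 m
8–14 s: |-8| × 6 = 48 m
14–18 s: |5| × 4 = 20 m
Total distance = 94 m

94 m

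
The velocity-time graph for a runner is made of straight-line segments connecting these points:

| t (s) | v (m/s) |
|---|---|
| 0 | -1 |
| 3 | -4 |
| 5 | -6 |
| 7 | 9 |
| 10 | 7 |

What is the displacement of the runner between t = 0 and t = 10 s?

9.5 m

Net displacement equals the area under the velocity-time graph (areas below the axis count negative).
0–3 s: ½(-1 + -4)(3) = -7.5 m
3–5 s: ½(-4 + -6)(2) = -10 m
5–7 s: ½(-6 + 9)(2) = 3 m
7–10 s: ½(9 + 7)(3) = 24 m
Net displacement = 9.5 m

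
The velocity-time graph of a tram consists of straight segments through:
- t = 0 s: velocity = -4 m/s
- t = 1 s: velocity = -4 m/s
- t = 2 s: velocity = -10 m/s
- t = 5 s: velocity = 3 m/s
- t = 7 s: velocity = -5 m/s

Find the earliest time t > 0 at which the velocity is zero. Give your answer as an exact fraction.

t = 56/13 s

v changes sign on 2–5 s (from -10 to 3); the graph is linear there, so v = 0 at t = 2 + (10)·(5 − 2)/(3 − -10) = 56/13 s.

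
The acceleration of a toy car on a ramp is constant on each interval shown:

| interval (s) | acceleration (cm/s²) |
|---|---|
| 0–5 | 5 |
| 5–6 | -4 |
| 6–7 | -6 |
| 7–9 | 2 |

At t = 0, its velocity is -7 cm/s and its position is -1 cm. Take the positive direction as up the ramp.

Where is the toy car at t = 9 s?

On each constant-a segment, Δv = aΔt and Δx = v₀Δt + ½aΔt²; chain segment to segment.
0–5 s: v starts -7 cm/s; Δx = -7·5 + ½·5·5² = 27.5 cm; v ends 18 cm/s.
5–6 s: v starts 18 cm/s; Δx = 18·1 + ½·-4·1² = 16 cm; v ends 14 cm/s.
6–7 s: v starts 14 cm/s; Δx = 14·1 + ½·-6·1² = 11 cm; v ends 8 cm/s.
7–9 s: v starts 8 cm/s; Δx = 8·2 + ½·2·2² = 20 cm; v ends 12 cm/s.
x(9) = -1 + Σ Δx = 73.5 cm.

73.5 cm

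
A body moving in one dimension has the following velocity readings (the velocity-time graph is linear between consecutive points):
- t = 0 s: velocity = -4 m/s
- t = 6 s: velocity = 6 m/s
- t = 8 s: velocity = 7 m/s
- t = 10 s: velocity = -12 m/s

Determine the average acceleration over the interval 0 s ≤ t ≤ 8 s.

1.375 m/s²

Average acceleration = Δv/Δt = (7 − -4)/(8 − 0) = 1.375 m/s².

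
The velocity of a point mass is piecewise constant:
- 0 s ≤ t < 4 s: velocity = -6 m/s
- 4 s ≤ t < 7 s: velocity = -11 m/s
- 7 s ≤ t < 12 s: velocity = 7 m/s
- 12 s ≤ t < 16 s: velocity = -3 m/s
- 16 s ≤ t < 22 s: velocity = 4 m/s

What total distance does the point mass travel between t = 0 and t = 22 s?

Distance (not displacement) is the total path length: add the absolute areas under v-t.
0–4 s: |-6| × 4 = 24 m
4–7 s: |-11| × 3 = 33 m
7–12 s: |7| × 5 = 35 m
12–16 s: |-3| × 4 = 12 m
16–22 s: |4| × 6 = 24 m
Total distance = 128 m

128 m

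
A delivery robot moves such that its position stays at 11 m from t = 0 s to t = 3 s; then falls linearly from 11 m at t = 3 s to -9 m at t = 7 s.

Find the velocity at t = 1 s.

Velocity is the slope of the x-t graph on 0–3 s: (11 − 11)/(3 − 0) = 0 m/s.

0 m/s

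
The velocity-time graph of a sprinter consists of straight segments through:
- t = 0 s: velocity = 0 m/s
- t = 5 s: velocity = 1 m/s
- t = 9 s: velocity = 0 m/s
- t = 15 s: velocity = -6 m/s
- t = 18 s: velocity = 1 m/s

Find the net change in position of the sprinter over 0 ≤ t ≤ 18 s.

Displacement is the signed area under the v-t curve.
0–5 s: ½(0 + 1)(5) = 2.5 m
5–9 s: ½(1 + 0)(4) = 2 m
9–15 s: ½(0 + -6)(6) = -18 m
15–18 s: ½(-6 + 1)(3) = -7.5 m
Net displacement = -21 m

-21 m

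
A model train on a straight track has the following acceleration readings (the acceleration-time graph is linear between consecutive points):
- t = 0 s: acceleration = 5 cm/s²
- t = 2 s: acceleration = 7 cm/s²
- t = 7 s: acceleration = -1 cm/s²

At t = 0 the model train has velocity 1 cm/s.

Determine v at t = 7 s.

Δv equals the area under the a-t graph; then v = v₀ + Δv.
0–2 s: ½(5 + 7)(2) = 12 cm/s
2–7 s: ½(7 + -1)(5) = 15 cm/s
Δv = 27 cm/s, so v(7) = 1 + (27) = 28 cm/s.

28 cm/s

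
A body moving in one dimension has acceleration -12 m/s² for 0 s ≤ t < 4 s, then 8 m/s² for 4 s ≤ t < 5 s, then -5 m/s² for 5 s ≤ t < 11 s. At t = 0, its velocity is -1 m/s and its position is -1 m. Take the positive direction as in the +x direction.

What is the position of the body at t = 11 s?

-482 m

On each constant-a segment, Δv = aΔt and Δx = v₀Δt + ½aΔt²; chain segment to segment.
0–4 s: v starts -1 m/s; Δx = -1·4 + ½·-12·4² = -100 m; v ends -49 m/s.
4–5 s: v starts -49 m/s; Δx = -49·1 + ½·8·1² = -45 m; v ends -41 m/s.
5–11 s: v starts -41 m/s; Δx = -41·6 + ½·-5·6² = -336 m; v ends -71 m/s.
x(11) = -1 + Σ Δx = -482 m.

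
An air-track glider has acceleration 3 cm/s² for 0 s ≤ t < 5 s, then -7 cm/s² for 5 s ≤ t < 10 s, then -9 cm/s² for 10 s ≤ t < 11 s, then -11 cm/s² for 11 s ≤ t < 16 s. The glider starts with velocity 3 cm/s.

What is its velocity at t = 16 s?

-81 cm/s

Δv equals the area under the a-t graph; then v = v₀ + Δv.
0–5 s: 3 × 5 = 15 cm/s
5–10 s: -7 × 5 = -35 cm/s
10–11 s: -9 × 1 = -9 cm/s
11–16 s: -11 × 5 = -55 cm/s
Δv = -84 cm/s, so v(16) = 3 + (-84) = -81 cm/s.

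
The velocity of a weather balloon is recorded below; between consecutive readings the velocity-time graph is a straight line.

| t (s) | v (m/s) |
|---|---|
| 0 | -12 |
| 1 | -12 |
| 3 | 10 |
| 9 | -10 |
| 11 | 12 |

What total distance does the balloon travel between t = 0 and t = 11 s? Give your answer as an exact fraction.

706/11 m

Distance (not displacement) is the total path length: add the absolute areas under v-t.
0–1 s: |-12| × 1 = 12 m
1–3 s: v = 0 at t = 23/11 s; triangle areas 72/11 + 50/11 = 122/11 m
3–9 s: v = 0 at t = 6 s; triangle areas 15 + 15 = 30 m
9–11 s: v = 0 at t = 109/11 s; triangle areas 50/11 + 72/11 = 122/11 m
Total distance = 706/11 m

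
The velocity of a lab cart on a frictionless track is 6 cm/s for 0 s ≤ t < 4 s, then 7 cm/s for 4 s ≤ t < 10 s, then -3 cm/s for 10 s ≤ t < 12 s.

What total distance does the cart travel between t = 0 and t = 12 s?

72 cm

Total distance travelled is ∫|v| dt — sum the magnitudes of each area piece.
0–4 s: |6| × 4 = 24 cm
4–10 s: |7| × 6 = 42 cm
10–12 s: |-3| × 2 = 6 cm
Total distance = 72 cm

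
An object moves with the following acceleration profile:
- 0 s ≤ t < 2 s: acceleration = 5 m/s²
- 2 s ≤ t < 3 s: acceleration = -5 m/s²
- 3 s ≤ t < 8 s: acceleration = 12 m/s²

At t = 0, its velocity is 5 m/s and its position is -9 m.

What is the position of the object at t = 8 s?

On each constant-a segment, Δv = aΔt and Δx = v₀Δt + ½aΔt²; chain segment to segment.
0–2 s: v starts 5 m/s; Δx = 5·2 + ½·5·2² = 20 m; v ends 15 m/s.
2–3 s: v starts 15 m/s; Δx = 15·1 + ½·-5·1² = 12.5 m; v ends 10 m/s.
3–8 s: v starts 10 m/s; Δx = 10·5 + ½·12·5² = 200 m; v ends 70 m/s.
x(8) = -9 + Σ Δx = 223.5 m.

223.5 m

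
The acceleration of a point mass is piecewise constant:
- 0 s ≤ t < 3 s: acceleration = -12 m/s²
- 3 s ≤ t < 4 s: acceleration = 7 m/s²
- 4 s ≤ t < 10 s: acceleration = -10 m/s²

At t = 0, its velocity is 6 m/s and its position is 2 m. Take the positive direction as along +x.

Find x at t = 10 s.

-378.5 m

On each constant-a segment, Δv = aΔt and Δx = v₀Δt + ½aΔt²; chain segment to segment.
0–3 s: v starts 6 m/s; Δx = 6·3 + ½·-12·3² = -36 m; v ends -30 m/s.
3–4 s: v starts -30 m/s; Δx = -30·1 + ½·7·1² = -26.5 m; v ends -23 m/s.
4–10 s: v starts -23 m/s; Δx = -23·6 + ½·-10·6² = -318 m; v ends -83 m/s.
x(10) = 2 + Σ Δx = -378.5 m.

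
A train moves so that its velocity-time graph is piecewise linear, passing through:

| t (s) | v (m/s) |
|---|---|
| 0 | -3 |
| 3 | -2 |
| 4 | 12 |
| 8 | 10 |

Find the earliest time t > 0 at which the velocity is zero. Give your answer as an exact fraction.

v changes sign on 3–4 s (from -2 to 12); the graph is linear there, so v = 0 at t = 3 + (2)·(4 − 3)/(12 − -2) = 22/7 s.

t = 22/7 s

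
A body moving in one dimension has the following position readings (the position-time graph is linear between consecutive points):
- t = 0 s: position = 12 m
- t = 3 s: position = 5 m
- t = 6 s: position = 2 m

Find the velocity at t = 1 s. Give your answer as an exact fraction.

Velocity is the slope of the x-t graph on 0–3 s: (5 − 12)/(3 − 0) = -7/3 m/s.

-7/3 m/s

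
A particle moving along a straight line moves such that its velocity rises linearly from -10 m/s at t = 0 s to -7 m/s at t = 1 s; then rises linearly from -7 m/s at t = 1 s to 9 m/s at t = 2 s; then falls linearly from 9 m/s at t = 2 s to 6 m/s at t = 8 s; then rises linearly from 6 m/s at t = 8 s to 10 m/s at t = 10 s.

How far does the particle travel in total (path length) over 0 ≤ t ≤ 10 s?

73.5625 m

Total distance travelled is ∫|v| dt — sum the magnitudes of each area piece.
0–1 s: |½(-10 + -7)(1)| = 8.5 m
1–2 s: v = 0 at t = 1.4375 s; triangle areas 1.53125 + 2.53125 = 4.0625 m
2–8 s: |½(9 + 6)(6)| = 45 m
8–10 s: |½(6 + 10)(2)| = 16 m
Total distance = 73.5625 m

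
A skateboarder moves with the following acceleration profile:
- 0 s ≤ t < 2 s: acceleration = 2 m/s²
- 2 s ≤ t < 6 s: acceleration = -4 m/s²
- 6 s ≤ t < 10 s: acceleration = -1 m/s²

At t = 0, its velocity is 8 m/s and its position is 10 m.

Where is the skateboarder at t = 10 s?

On each constant-a segment, Δv = aΔt and Δx = v₀Δt + ½aΔt²; chain segment to segment.
0–2 s: v starts 8 m/s; Δx = 8·2 + ½·2·2² = 20 m; v ends 12 m/s.
2–6 s: v starts 12 m/s; Δx = 12·4 + ½·-4·4² = 16 m; v ends -4 m/s.
6–10 s: v starts -4 m/s; Δx = -4·4 + ½·-1·4² = -24 m; v ends -8 m/s.
x(10) = 10 + Σ Δx = 22 m.

22 m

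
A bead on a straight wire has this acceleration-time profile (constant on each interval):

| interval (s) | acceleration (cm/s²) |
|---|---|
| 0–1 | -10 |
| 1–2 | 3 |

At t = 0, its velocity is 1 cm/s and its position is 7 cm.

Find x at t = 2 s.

On each constant-a segment, Δv = aΔt and Δx = v₀Δt + ½aΔt²; chain segment to segment.
0–1 s: v starts 1 cm/s; Δx = 1·1 + ½·-10·1² = -4 cm; v ends -9 cm/s.
1–2 s: v starts -9 cm/s; Δx = -9·1 + ½·3·1² = -7.5 cm; v ends -6 cm/s.
x(2) = 7 + Σ Δx = -4.5 cm.

-4.5 cm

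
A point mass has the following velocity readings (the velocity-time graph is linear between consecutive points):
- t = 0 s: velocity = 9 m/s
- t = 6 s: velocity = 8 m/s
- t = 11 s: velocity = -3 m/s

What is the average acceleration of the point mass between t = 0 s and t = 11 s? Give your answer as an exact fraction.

-12/11 m/s²

Average acceleration = Δv/Δt = (-3 − 9)/(11 − 0) = -12/11 m/s².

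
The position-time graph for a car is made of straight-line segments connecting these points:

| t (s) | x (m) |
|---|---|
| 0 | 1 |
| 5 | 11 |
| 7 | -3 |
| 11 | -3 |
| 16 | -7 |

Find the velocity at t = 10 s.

0 m/s

Velocity is the slope of the x-t graph on 7–11 s: (-3 − -3)/(11 − 7) = 0 m/s.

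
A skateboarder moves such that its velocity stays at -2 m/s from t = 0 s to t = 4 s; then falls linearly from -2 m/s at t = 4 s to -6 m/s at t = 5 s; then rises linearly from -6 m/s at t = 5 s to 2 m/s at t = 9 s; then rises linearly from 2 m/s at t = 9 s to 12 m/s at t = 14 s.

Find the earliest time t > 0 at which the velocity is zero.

t = 8 s

v changes sign on 5–9 s (from -6 to 2); the graph is linear there, so v = 0 at t = 5 + (6)·(9 − 5)/(2 − -6) = 8 s.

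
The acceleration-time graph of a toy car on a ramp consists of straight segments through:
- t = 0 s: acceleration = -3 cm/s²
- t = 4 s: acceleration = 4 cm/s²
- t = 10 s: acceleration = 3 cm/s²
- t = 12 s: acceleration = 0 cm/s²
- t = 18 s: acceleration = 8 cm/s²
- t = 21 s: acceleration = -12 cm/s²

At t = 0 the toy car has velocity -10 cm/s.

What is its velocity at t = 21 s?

34 cm/s

Δv equals the area under the a-t graph; then v = v₀ + Δv.
0–4 s: ½(-3 + 4)(4) = 2 cm/s
4–10 s: ½(4 + 3)(6) = 21 cm/s
10–12 s: ½(3 + 0)(2) = 3 cm/s
12–18 s: ½(0 + 8)(6) = 24 cm/s
18–21 s: ½(8 + -12)(3) = -6 cm/s
Δv = 44 cm/s, so v(21) = -10 + (44) = 34 cm/s.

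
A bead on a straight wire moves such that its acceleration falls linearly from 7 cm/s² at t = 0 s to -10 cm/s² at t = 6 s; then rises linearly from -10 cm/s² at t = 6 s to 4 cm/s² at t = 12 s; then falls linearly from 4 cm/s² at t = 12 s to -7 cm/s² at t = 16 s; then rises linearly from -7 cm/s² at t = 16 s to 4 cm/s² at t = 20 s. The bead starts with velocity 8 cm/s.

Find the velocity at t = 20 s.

Δv equals the area under the a-t graph; then v = v₀ + Δv.
0–6 s: ½(7 + -10)(6) = -9 cm/s
6–12 s: ½(-10 + 4)(6) = -18 cm/s
12–16 s: ½(4 + -7)(4) = -6 cm/s
16–20 s: ½(-7 + 4)(4) = -6 cm/s
Δv = -39 cm/s, so v(20) = 8 + (-39) = -31 cm/s.

-31 cm/s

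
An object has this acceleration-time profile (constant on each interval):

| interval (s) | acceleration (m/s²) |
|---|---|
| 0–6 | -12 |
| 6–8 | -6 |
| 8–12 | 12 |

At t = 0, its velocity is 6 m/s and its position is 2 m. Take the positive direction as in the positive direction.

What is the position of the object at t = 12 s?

-538 m

On each constant-a segment, Δv = aΔt and Δx = v₀Δt + ½aΔt²; chain segment to segment.
0–6 s: v starts 6 m/s; Δx = 6·6 + ½·-12·6² = -180 m; v ends -66 m/s.
6–8 s: v starts -66 m/s; Δx = -66·2 + ½·-6·2² = -144 m; v ends -78 m/s.
8–12 s: v starts -78 m/s; Δx = -78·4 + ½·12·4² = -216 m; v ends -30 m/s.
x(12) = 2 + Σ Δx = -538 m.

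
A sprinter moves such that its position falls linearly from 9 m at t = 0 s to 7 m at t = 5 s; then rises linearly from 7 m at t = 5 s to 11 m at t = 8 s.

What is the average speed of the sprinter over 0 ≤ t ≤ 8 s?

0.75 m/s

Average speed = (total path length)/(elapsed time); on a piecewise-linear x-t graph the path length is Σ|Δx|.
0–5 s: |Δx| = |7 − 9| = 2 m
5–8 s: |Δx| = |11 − 7| = 4 m
Total path = 6 m; average speed = 6/8 = 0.75 m/s.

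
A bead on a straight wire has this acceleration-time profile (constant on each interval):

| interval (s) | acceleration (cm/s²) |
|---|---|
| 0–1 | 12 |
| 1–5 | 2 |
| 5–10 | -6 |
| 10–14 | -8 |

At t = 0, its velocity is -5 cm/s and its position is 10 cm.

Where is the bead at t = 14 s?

-69 cm

On each constant-a segment, Δv = aΔt and Δx = v₀Δt + ½aΔt²; chain segment to segment.
0–1 s: v starts -5 cm/s; Δx = -5·1 + ½·12·1² = 1 cm; v ends 7 cm/s.
1–5 s: v starts 7 cm/s; Δx = 7·4 + ½·2·4² = 44 cm; v ends 15 cm/s.
5–10 s: v starts 15 cm/s; Δx = 15·5 + ½·-6·5² = 0 cm; v ends -15 cm/s.
10–14 s: v starts -15 cm/s; Δx = -15·4 + ½·-8·4² = -124 cm; v ends -47 cm/s.
x(14) = 10 + Σ Δx = -69 cm.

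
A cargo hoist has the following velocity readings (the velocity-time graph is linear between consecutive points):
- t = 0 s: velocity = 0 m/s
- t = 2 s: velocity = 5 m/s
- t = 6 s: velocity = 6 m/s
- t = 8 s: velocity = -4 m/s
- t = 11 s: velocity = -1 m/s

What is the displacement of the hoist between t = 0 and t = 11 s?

Displacement is the signed area under the v-t curve.
0–2 s: ½(0 + 5)(2) = 5 m
2–6 s: ½(5 + 6)(4) = 22 m
6–8 s: ½(6 + -4)(2) = 2 m
8–11 s: ½(-4 + -1)(3) = -7.5 m
Net displacement = 21.5 m

21.5 m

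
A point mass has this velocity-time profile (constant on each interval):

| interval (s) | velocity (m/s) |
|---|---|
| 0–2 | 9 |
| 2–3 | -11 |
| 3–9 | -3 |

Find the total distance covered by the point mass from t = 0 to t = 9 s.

47 m

Total distance travelled is ∫|v| dt — sum the magnitudes of each area piece.
0–2 s: |9| × 2 = 18 m
2–3 s: |-11| × 1 = 11 m
3–9 s: |-3| × 6 = 18 m
Total distance = 47 m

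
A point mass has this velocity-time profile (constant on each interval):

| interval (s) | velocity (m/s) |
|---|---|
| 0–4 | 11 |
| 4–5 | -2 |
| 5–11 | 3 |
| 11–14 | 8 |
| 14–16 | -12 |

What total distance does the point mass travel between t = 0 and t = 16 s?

Total distance travelled is ∫|v| dt — sum the magnitudes of each area piece.
0–4 s: |11| × 4 = 44 m
4–5 s: |-2| × 1 = 2 m
5–11 s: |3| × 6 = 18 m
11–14 s: |8| × 3 = 24 m
14–16 s: |-12| × 2 = 24 m
Total distance = 112 m

112 m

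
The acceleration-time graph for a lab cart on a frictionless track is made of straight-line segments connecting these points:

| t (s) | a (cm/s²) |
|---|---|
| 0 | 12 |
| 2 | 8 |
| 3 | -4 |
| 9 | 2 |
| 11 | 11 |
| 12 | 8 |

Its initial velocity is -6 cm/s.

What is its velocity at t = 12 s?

Δv equals the area under the a-t graph; then v = v₀ + Δv.
0–2 s: ½(12 + 8)(2) = 20 cm/s
2–3 s: ½(8 + -4)(1) = 2 cm/s
3–9 s: ½(-4 + 2)(6) = -6 cm/s
9–11 s: ½(2 + 11)(2) = 13 cm/s
11–12 s: ½(11 + 8)(1) = 9.5 cm/s
Δv = 38.5 cm/s, so v(12) = -6 + (38.5) = 32.5 cm/s.

32.5 cm/s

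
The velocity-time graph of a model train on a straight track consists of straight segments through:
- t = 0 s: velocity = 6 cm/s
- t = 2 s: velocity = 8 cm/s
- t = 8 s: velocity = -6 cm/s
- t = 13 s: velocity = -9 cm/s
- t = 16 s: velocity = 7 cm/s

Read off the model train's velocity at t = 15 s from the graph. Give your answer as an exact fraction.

On 13–16 s the graph is linear from -9 to 7 cm/s: v(15) = -9 + (7 − -9)·(15 − 13)/(16 − 13) = 5/3 cm/s.

5/3 cm/s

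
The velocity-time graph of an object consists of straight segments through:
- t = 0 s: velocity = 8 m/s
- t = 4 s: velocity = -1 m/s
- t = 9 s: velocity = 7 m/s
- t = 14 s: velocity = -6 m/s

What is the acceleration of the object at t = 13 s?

Acceleration is the slope of the v-t graph on 9–14 s: (-6 − 7)/(14 − 9) = -2.6 m/s².

-2.6 m/s²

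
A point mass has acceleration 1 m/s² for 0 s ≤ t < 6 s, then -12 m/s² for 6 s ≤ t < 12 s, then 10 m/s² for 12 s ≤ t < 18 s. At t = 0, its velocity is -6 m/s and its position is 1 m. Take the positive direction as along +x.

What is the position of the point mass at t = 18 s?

On each constant-a segment, Δv = aΔt and Δx = v₀Δt + ½aΔt²; chain segment to segment.
0–6 s: v starts -6 m/s; Δx = -6·6 + ½·1·6² = -18 m; v ends 0 m/s.
6–12 s: v starts 0 m/s; Δx = 0·6 + ½·-12·6² = -216 m; v ends -72 m/s.
12–18 s: v starts -72 m/s; Δx = -72·6 + ½·10·6² = -252 m; v ends -12 m/s.
x(18) = 1 + Σ Δx = -485 m.

-485 m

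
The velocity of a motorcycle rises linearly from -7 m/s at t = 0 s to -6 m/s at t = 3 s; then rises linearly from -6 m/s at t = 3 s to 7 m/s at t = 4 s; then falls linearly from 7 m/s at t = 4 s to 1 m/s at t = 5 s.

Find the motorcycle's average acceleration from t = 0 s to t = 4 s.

3.5 m/s²

Average acceleration = Δv/Δt = (7 − -7)/(4 − 0) = 3.5 m/s².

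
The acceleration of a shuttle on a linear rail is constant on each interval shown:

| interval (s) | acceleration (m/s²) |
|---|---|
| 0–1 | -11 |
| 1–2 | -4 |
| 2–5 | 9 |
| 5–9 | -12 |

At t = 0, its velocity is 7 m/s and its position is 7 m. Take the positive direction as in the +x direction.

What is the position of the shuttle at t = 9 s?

On each constant-a segment, Δv = aΔt and Δx = v₀Δt + ½aΔt²; chain segment to segment.
0–1 s: v starts 7 m/s; Δx = 7·1 + ½·-11·1² = 1.5 m; v ends -4 m/s.
1–2 s: v starts -4 m/s; Δx = -4·1 + ½·-4·1² = -6 m; v ends -8 m/s.
2–5 s: v starts -8 m/s; Δx = -8·3 + ½·9·3² = 16.5 m; v ends 19 m/s.
5–9 s: v starts 19 m/s; Δx = 19·4 + ½·-12·4² = -20 m; v ends -29 m/s.
x(9) = 7 + Σ Δx = -1 m.

-1 m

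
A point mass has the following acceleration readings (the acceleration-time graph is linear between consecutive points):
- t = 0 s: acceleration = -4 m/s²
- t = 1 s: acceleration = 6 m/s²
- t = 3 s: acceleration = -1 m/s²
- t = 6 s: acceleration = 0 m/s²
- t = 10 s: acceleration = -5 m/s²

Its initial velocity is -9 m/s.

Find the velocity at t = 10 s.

-14.5 m/s

Δv equals the area under the a-t graph; then v = v₀ + Δv.
0–1 s: ½(-4 + 6)(1) = 1 m/s
1–3 s: ½(6 + -1)(2) = 5 m/s
3–6 s: ½(-1 + 0)(3) = -1.5 m/s
6–10 s: ½(0 + -5)(4) = -10 m/s
Δv = -5.5 m/s, so v(10) = -9 + (-5.5) = -14.5 m/s.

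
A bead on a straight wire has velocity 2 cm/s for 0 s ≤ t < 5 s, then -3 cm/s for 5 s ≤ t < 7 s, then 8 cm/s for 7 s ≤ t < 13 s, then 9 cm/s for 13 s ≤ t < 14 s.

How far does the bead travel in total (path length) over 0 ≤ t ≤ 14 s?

Distance (not displacement) is the total path length: add the absolute areas under v-t.
0–5 s: |2| × 5 = 10 cm
5–7 s: |-3| × 2 = 6 cm
7–13 s: |8| × 6 = 48 cm
13–14 s: |9| × 1 = 9 cm
Total distance = 73 cm

73 cm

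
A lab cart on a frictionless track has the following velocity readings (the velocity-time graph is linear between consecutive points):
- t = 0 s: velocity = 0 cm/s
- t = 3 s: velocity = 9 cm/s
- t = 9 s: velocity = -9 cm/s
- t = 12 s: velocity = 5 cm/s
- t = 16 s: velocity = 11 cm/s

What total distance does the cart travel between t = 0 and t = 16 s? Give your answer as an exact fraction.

587/7 cm

Distance (not displacement) is the total path length: add the absolute areas under v-t.
0–3 s: |½(0 + 9)(3)| = 13.5 cm
3–9 s: v = 0 at t = 6 s; triangle areas 13.5 + 13.5 = 27 cm
9–12 s: v = 0 at t = 153/14 s; triangle areas 243/28 + 75/28 = 159/14 cm
12–16 s: |½(5 + 11)(4)| = 32 cm
Total distance = 587/7 cm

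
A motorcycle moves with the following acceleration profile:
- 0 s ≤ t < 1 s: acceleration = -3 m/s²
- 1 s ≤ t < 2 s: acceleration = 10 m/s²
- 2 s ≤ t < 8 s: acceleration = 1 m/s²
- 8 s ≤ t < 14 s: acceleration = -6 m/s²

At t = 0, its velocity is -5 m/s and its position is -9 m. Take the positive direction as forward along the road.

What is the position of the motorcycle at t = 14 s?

-48.5 m

On each constant-a segment, Δv = aΔt and Δx = v₀Δt + ½aΔt²; chain segment to segment.
0–1 s: v starts -5 m/s; Δx = -5·1 + ½·-3·1² = -6.5 m; v ends -8 m/s.
1–2 s: v starts -8 m/s; Δx = -8·1 + ½·10·1² = -3 m; v ends 2 m/s.
2–8 s: v starts 2 m/s; Δx = 2·6 + ½·1·6² = 30 m; v ends 8 m/s.
8–14 s: v starts 8 m/s; Δx = 8·6 + ½·-6·6² = -60 m; v ends -28 m/s.
x(14) = -9 + Σ Δx = -48.5 m.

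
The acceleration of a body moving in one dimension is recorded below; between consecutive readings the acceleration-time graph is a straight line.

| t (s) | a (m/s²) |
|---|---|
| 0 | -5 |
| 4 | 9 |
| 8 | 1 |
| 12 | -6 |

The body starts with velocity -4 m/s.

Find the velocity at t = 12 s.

14 m/s

Δv equals the area under the a-t graph; then v = v₀ + Δv.
0–4 s: ½(-5 + 9)(4) = 8 m/s
4–8 s: ½(9 + 1)(4) = 20 m/s
8–12 s: ½(1 + -6)(4) = -10 m/s
Δv = 18 m/s, so v(12) = -4 + (18) = 14 m/s.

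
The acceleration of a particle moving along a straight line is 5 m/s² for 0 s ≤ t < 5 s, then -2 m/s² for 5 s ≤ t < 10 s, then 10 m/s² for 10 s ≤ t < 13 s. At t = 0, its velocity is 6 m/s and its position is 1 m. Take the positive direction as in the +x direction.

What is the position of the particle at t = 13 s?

On each constant-a segment, Δv = aΔt and Δx = v₀Δt + ½aΔt²; chain segment to segment.
0–5 s: v starts 6 m/s; Δx = 6·5 + ½·5·5² = 92.5 m; v ends 31 m/s.
5–10 s: v starts 31 m/s; Δx = 31·5 + ½·-2·5² = 130 m; v ends 21 m/s.
10–13 s: v starts 21 m/s; Δx = 21·3 + ½·10·3² = 108 m; v ends 51 m/s.
x(13) = 1 + Σ Δx = 331.5 m.

331.5 m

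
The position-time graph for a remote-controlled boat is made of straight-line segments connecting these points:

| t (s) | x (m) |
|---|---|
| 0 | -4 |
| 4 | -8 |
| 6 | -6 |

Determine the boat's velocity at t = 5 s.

1 m/s

Velocity is the slope of the x-t graph on 4–6 s: (-6 − -8)/(6 − 4) = 1 m/s.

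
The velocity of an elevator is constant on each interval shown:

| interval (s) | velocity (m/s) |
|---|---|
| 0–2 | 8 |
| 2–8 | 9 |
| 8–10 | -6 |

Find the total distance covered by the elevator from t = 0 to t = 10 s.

Total distance travelled is ∫|v| dt — sum the magnitudes of each area piece.
0–2 s: |8| × 2 = 16 m
2–8 s: |9| × 6 = 54 m
8–10 s: |-6| × 2 = 12 m
Total distance = 82 m

82 m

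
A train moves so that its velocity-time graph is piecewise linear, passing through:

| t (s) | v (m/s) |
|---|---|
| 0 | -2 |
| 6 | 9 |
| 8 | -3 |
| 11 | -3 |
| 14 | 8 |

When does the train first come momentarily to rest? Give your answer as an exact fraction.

v changes sign on 0–6 s (from -2 to 9); the graph is linear there, so v = 0 at t = 0 + (2)·(6 − 0)/(9 − -2) = 12/11 s.

t = 12/11 s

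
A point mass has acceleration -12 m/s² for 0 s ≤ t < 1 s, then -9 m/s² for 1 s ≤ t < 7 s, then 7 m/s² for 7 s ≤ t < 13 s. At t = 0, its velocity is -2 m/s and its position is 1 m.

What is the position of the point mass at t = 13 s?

On each constant-a segment, Δv = aΔt and Δx = v₀Δt + ½aΔt²; chain segment to segment.
0–1 s: v starts -2 m/s; Δx = -2·1 + ½·-12·1² = -8 m; v ends -14 m/s.
1–7 s: v starts -14 m/s; Δx = -14·6 + ½·-9·6² = -246 m; v ends -68 m/s.
7–13 s: v starts -68 m/s; Δx = -68·6 + ½·7·6² = -282 m; v ends -26 m/s.
x(13) = 1 + Σ Δx = -535 m.

-535 m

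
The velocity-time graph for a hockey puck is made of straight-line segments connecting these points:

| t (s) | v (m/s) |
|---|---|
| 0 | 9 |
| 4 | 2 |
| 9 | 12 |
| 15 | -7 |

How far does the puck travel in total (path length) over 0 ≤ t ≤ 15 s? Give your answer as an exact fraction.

Distance (not displacement) is the total path length: add the absolute areas under v-t.
0–4 s: |½(9 + 2)(4)| = 22 m
4–9 s: |½(2 + 12)(5)| = 35 m
9–15 s: v = 0 at t = 243/19 s; triangle areas 432/19 + 147/19 = 579/19 m
Total distance = 1662/19 m

1662/19 m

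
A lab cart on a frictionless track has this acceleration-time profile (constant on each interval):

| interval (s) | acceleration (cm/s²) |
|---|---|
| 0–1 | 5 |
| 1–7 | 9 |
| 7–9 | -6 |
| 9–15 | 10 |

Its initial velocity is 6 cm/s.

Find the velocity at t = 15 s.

Δv equals the area under the a-t graph; then v = v₀ + Δv.
0–1 s: 5 × 1 = 5 cm/s
1–7 s: 9 × 6 = 54 cm/s
7–9 s: -6 × 2 = -12 cm/s
9–15 s: 10 × 6 = 60 cm/s
Δv = 107 cm/s, so v(15) = 6 + (107) = 113 cm/s.

113 cm/s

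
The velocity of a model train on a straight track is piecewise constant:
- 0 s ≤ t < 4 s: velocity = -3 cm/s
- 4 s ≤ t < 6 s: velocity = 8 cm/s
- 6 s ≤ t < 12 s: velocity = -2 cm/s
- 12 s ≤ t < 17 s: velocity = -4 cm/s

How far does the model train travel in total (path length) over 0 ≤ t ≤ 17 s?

60 cm

Distance (not displacement) is the total path length: add the absolute areas under v-t.
0–4 s: |-3| × 4 = 12 cm
4–6 s: |8| × 2 = 16 cm
6–12 s: |-2| × 6 = 12 cm
12–17 s: |-4| × 5 = 20 cm
Total distance = 60 cm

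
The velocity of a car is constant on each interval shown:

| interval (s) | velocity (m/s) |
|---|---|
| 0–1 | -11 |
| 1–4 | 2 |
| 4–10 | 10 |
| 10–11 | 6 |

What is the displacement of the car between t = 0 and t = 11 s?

61 m

Net displacement equals the area under the velocity-time graph (areas below the axis count negative).
0–1 s: -11 × 1 = -11 m
1–4 s: 2 × 3 = 6 m
4–10 s: 10 × 6 = 60 m
10–11 s: 6 × 1 = 6 m
Net displacement = 61 m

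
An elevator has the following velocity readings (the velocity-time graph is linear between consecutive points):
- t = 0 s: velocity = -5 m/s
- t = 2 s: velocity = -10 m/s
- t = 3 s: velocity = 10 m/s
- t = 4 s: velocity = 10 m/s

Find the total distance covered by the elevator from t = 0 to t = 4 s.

30 m

Total distance travelled is ∫|v| dt — sum the magnitudes of each area piece.
0–2 s: |½(-5 + -10)(2)| = 15 m
2–3 s: v = 0 at t = 2.5 s; triangle areas 2.5 + 2.5 = 5 m
3–4 s: |10| × 1 = 10 m
Total distance = 30 m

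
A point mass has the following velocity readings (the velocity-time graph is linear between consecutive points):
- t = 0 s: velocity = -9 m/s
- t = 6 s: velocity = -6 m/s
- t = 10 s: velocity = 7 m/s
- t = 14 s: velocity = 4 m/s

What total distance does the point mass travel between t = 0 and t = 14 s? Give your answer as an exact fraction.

Total distance travelled is ∫|v| dt — sum the magnitudes of each area piece.
0–6 s: |½(-9 + -6)(6)| = 45 m
6–10 s: v = 0 at t = 102/13 s; triangle areas 72/13 + 98/13 = 170/13 m
10–14 s: |½(7 + 4)(4)| = 22 m
Total distance = 1041/13 m

1041/13 m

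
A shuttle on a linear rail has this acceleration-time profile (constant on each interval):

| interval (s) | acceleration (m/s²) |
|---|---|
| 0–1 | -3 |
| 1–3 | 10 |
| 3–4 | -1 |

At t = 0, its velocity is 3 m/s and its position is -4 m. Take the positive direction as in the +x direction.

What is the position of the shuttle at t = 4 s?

37 m

On each constant-a segment, Δv = aΔt and Δx = v₀Δt + ½aΔt²; chain segment to segment.
0–1 s: v starts 3 m/s; Δx = 3·1 + ½·-3·1² = 1.5 m; v ends 0 m/s.
1–3 s: v starts 0 m/s; Δx = 0·2 + ½·10·2² = 20 m; v ends 20 m/s.
3–4 s: v starts 20 m/s; Δx = 20·1 + ½·-1·1² = 19.5 m; v ends 19 m/s.
x(4) = -4 + Σ Δx = 37 m.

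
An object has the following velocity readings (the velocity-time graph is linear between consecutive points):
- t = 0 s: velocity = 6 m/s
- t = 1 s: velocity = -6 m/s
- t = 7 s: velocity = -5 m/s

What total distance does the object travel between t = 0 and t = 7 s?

Distance (not displacement) is the total path length: add the absolute areas under v-t.
0–1 s: v = 0 at t = 0.5 s; triangle areas 1.5 + 1.5 = 3 m
1–7 s: |½(-6 + -5)(6)| = 33 m
Total distance = 36 m

36 m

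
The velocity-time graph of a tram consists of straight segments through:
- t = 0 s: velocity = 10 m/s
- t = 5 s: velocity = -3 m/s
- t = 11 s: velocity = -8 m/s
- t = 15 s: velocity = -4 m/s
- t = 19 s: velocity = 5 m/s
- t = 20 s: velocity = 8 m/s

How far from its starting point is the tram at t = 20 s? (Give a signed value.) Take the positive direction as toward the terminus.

Displacement is the signed area under the v-t curve.
0–5 s: ½(10 + -3)(5) = 17.5 m
5–11 s: ½(-3 + -8)(6) = -33 m
11–15 s: ½(-8 + -4)(4) = -24 m
15–19 s: ½(-4 + 5)(4) = 2 m
19–20 s: ½(5 + 8)(1) = 6.5 m
Net displacement = -31 m

-31 m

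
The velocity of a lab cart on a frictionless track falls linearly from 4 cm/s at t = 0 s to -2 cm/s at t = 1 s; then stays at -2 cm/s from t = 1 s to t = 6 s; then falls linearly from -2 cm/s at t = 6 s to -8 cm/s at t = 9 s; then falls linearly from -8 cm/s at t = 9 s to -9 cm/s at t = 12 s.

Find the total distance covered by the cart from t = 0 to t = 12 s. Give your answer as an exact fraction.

Distance (not displacement) is the total path length: add the absolute areas under v-t.
0–1 s: v = 0 at t = 2/3 s; triangle areas 4/3 + 1/3 = 5/3 cm
1–6 s: |-2| × 5 = 10 cm
6–9 s: |½(-2 + -8)(3)| = 15 cm
9–12 s: |½(-8 + -9)(3)| = 25.5 cm
Total distance = 313/6 cm

313/6 cm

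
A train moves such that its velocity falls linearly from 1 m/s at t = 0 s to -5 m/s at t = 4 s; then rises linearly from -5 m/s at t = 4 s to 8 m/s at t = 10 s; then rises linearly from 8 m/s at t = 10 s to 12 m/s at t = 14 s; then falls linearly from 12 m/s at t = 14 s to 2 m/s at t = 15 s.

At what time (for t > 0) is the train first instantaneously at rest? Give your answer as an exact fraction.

t = 2/3 s

v changes sign on 0–4 s (from 1 to -5); the graph is linear there, so v = 0 at t = 0 + (-1)·(4 − 0)/(-5 − 1) = 2/3 s.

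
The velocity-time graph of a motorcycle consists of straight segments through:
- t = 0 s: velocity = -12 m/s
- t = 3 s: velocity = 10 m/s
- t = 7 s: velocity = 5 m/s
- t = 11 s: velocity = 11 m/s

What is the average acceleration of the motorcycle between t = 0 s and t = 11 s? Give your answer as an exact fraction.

Average acceleration = Δv/Δt = (11 − -12)/(11 − 0) = 23/11 m/s².

23/11 m/s²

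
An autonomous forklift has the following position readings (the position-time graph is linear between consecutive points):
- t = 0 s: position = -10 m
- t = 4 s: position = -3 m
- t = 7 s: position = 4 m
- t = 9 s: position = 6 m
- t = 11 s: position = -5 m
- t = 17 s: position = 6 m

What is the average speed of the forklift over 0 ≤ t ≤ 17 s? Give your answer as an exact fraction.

Average speed = (total path length)/(elapsed time); on a piecewise-linear x-t graph the path length is Σ|Δx|.
0–4 s: |Δx| = |-3 − -10| = 7 m
4–7 s: |Δx| = |4 − -3| = 7 m
7–9 s: |Δx| = |6 − 4| = 2 m
9–11 s: |Δx| = |-5 − 6| = 11 m
11–17 s: |Δx| = |6 − -5| = 11 m
Total path = 38 m; average speed = 38/17 = 38/17 m/s.

38/17 m/s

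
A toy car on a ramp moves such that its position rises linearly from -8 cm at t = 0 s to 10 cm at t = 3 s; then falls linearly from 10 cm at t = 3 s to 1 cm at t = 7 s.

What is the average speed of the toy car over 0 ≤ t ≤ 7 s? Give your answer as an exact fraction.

27/7 cm/s

Average speed = (total path length)/(elapsed time); on a piecewise-linear x-t graph the path length is Σ|Δx|.
0–3 s: |Δx| = |10 − -8| = 18 cm
3–7 s: |Δx| = |1 − 10| = 9 cm
Total path = 27 cm; average speed = 27/7 = 27/7 cm/s.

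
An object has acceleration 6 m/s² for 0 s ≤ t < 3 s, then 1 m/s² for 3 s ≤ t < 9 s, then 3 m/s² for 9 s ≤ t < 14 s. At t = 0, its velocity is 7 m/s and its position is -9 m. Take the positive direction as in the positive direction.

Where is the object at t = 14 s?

On each constant-a segment, Δv = aΔt and Δx = v₀Δt + ½aΔt²; chain segment to segment.
0–3 s: v starts 7 m/s; Δx = 7·3 + ½·6·3² = 48 m; v ends 25 m/s.
3–9 s: v starts 25 m/s; Δx = 25·6 + ½·1·6² = 168 m; v ends 31 m/s.
9–14 s: v starts 31 m/s; Δx = 31·5 + ½·3·5² = 192.5 m; v ends 46 m/s.
x(14) = -9 + Σ Δx = 399.5 m.

399.5 m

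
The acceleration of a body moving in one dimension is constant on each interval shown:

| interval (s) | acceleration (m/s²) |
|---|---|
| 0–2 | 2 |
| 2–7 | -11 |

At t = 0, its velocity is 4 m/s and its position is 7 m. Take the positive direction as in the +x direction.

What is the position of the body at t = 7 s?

-78.5 m

On each constant-a segment, Δv = aΔt and Δx = v₀Δt + ½aΔt²; chain segment to segment.
0–2 s: v starts 4 m/s; Δx = 4·2 + ½·2·2² = 12 m; v ends 8 m/s.
2–7 s: v starts 8 m/s; Δx = 8·5 + ½·-11·5² = -97.5 m; v ends -47 m/s.
x(7) = 7 + Σ Δx = -78.5 m.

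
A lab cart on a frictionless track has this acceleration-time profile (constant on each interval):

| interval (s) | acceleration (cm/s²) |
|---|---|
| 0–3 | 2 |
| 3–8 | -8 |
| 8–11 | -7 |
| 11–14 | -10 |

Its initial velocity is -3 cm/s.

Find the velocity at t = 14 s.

Δv equals the area under the a-t graph; then v = v₀ + Δv.
0–3 s: 2 × 3 = 6 cm/s
3–8 s: -8 × 5 = -40 cm/s
8–11 s: -7 × 3 = -21 cm/s
11–14 s: -10 × 3 = -30 cm/s
Δv = -85 cm/s, so v(14) = -3 + (-85) = -88 cm/s.

-88 cm/s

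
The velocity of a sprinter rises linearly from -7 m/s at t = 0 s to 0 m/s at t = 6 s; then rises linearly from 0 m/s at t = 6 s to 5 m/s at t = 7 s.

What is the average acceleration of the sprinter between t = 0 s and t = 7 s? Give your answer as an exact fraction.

12/7 m/s²

Average acceleration = Δv/Δt = (5 − -7)/(7 − 0) = 12/7 m/s².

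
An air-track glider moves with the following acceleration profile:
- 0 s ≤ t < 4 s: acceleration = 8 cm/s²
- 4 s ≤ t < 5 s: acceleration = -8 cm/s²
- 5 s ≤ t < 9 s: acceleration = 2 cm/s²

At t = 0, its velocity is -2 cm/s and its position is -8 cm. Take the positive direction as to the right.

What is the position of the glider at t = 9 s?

178 cm

On each constant-a segment, Δv = aΔt and Δx = v₀Δt + ½aΔt²; chain segment to segment.
0–4 s: v starts -2 cm/s; Δx = -2·4 + ½·8·4² = 56 cm; v ends 30 cm/s.
4–5 s: v starts 30 cm/s; Δx = 30·1 + ½·-8·1² = 26 cm; v ends 22 cm/s.
5–9 s: v starts 22 cm/s; Δx = 22·4 + ½·2·4² = 104 cm; v ends 30 cm/s.
x(9) = -8 + Σ Δx = 178 cm.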